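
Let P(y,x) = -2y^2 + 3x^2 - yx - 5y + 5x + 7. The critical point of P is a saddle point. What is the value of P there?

∂P/∂y = -4y - x - 5 = 0 and ∂P/∂x = -y + 6x + 5 = 0, so (y, x) = (-1, -1).
The Hessian has P_{yy} = -4, P_{xx} = 6, P_{yx} = -1, giving D = -25 < 0, so the point is a saddle point.
P(-1, -1) = 7.

7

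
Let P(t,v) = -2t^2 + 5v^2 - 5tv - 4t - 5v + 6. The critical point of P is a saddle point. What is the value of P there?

8

∂P/∂t = -4t - 5v - 4 = 0 and ∂P/∂v = -5t + 10v - 5 = 0, so (t, v) = (-1, 0).
The Hessian has P_{tt} = -4, P_{vv} = 10, P_{tv} = -5, giving D = -65 < 0, so the point is a saddle point.
P(-1, 0) = 8.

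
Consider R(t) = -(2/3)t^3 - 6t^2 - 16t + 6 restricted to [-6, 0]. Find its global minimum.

The derivative is -2t^2 - 12t - 16, which vanishes at t = -4 and t = -2.
Evaluating at the critical points and endpoints: R(-6) = 30, R(-4) = 50/3, R(-2) = 58/3, R(0) = 6.
The minimum over the interval is 6, attained at t = 0.

6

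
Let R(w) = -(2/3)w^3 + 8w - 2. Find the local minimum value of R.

-38/3

Critical points: R'(w) = -2w^2 + 8 vanishes at w = -2, 2.
Since R''(w) = -4w, we get R''(-2) = 8 > 0 ⇒ local minimum; R''(2) = -8 < 0 ⇒ local maximum.
So the local minimum value is R(-2) = -38/3.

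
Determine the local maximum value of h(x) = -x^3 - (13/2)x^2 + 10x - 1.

h'(x) = -3x^2 - 13x + 10 = 0 at x = -5, 2/3.
h''(x) = -6x - 13. h''(-5) = 17 > 0 ⇒ local minimum; h''(2/3) = -17 < 0 ⇒ local maximum.
So the local maximum value is h(2/3) = 67/27.

67/27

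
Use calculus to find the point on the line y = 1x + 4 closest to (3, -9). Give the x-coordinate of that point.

Minimize D(x)^2 = (x - 3)^2 + (x + 13)^2.
d/dx[D^2] = 2(x - 3) + 2·1·(x + 13) = 0 ⇒ x = -5.
Then y = -1 and the distance is √(128) ≈ 11.3137.

-5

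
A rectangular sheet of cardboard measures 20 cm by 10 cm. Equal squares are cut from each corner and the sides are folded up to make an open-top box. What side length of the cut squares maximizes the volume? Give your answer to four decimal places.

With cut size x, the volume is V(x) = x(20 − 2x)(10 − 2x) for 0 < x < 5.
V'(x) = 12x^2 − 120x + 200. Setting V'(x) = 0 gives x ≈ 2.1132 (the root in (0, 5)).
V''(x) = 24x − 120 is negative there, so this is the maximum; V ≈ 192.4501.

2.1132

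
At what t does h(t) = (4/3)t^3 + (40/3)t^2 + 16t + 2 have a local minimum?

h'(t) = 4t^2 + (80/3)t + 16 = 0 at t = -6, -2/3.
Second-derivative test with h''(t) = 8t + 80/3: h''(-6) = -64/3 < 0 ⇒ local maximum; h''(-2/3) = 64/3 > 0 ⇒ local minimum.
The local minimum is h(-2/3) = -254/81.

-2/3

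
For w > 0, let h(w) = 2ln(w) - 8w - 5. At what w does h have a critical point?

h'(w) = 2/w − 8 = 0 gives w = 1/4.
h''(w) = -2/w², which is negative for w > 0, so this is a local maximum.
h(1/4) = 2·ln(1/4) - 2 - 5 ≈ -9.7726.

1/4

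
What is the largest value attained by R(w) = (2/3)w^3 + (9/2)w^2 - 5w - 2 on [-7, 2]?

313/6

R'(w) = 2w^2 + 9w - 5, which vanishes at w = -5 and w = 1/2.
Candidates: R(-7) = 149/6; R(-5) = 313/6; R(1/2) = -79/24; R(2) = 34/3.
The maximum over the interval is 313/6, attained at w = -5.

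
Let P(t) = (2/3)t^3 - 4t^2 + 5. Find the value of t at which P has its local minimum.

P'(t) = 2t^2 - 8t = 0 at t = 0, 4.
P''(t) = 4t - 8. P''(0) = -8 < 0 ⇒ local maximum; P''(4) = 8 > 0 ⇒ local minimum.
Thus P has its local minimum at t = 4, with value -49/3.

4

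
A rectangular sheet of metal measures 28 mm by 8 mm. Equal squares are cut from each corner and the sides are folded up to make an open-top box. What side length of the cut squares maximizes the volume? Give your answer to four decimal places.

With cut size x, the volume is V(x) = x(28 − 2x)(8 − 2x) for 0 < x < 4.
V'(x) = 12x^2 − 144x + 224. Setting V'(x) = 0 gives x ≈ 1.8367 (the root in (0, 4)).
V''(x) = 24x − 144 is negative there, so this is the maximum; V ≈ 193.3154.

1.8367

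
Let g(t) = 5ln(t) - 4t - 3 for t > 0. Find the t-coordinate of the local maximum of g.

5/4

g'(t) = 5/t − 4 = 0 gives t = 5/4.
g''(t) = -5/t², which is negative for t > 0, so this is a local maximum.
g(5/4) = 5·ln(5/4) - 5 - 3 ≈ -6.8843.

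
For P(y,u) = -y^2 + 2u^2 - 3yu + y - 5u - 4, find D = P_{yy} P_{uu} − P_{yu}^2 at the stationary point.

∂P/∂y = -2y - 3u + 1 = 0 and ∂P/∂u = -3y + 4u - 5 = 0, so (y, u) = (-11/17, 13/17).
The Hessian has P_{yy} = -2, P_{uu} = 4, P_{yu} = -3, giving D = -17 < 0, so the point is a saddle point.
D = (-2)·(4) − (-3)^2 = -17.

-17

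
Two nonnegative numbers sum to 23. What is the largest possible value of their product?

With x + y = 23, the product is P(x) = x(23 − x).
P'(x) = 23 − 2x = 0 gives x = 23/2; P'' = −2 < 0, so this is the maximum.
P = 23/2·23/2 = 529/4.

529/4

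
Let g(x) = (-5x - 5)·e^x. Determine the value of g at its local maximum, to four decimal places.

Differentiating with the product rule gives g'(x) = (-5x - 10)·e^x. Since e^x > 0, the only critical point is x = -2.
g''(-2) has the same sign as -5 < 0, so this is a local maximum.
g(-2) = (5)·e^(-2) ≈ 0.6767.

0.6767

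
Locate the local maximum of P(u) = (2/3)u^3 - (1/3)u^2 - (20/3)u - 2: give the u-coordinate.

P'(u) = 2u^2 - (2/3)u - 20/3. Setting P'(u) = 0 gives u ∈ {-5/3, 2}.
P''(u) = 4u - 2/3. P''(-5/3) = -22/3 < 0 ⇒ local maximum; P''(2) = 22/3 > 0 ⇒ local minimum.
Thus P has its local maximum at u = -5/3, with value 413/81.

-5/3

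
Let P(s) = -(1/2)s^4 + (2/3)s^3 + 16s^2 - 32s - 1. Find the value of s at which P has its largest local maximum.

-4

Critical points: P'(s) = -2s^3 + 2s^2 + 32s - 32 vanishes at s = -4, 1, 4.
Second-derivative test with P''(s) = -6s^2 + 4s + 32: P''(-4) = -80 < 0 ⇒ local maximum; P''(1) = 30 > 0 ⇒ local minimum; P''(4) = -48 < 0 ⇒ local maximum.
So the largest local maximum value is P(-4) = 637/3.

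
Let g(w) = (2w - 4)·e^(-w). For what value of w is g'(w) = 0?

g'(w) = 2·e^(-w) + (2w - 4)·(-1)·e^(-w) = (-2w + 6)·e^(-w). Since e^(-w) > 0, the only critical point is w = 3.
g''(3) has the same sign as -2 < 0, so this is a local maximum.
g(3) = (2)·e^(-3) ≈ 0.0996.

3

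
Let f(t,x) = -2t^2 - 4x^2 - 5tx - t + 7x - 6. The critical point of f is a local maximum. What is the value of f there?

∂f/∂t = -4t - 5x - 1 = 0 and ∂f/∂x = -5t - 8x + 7 = 0, so (t, x) = (-43/7, 33/7).
The Hessian has f_{tt} = -4, f_{xx} = -8, f_{tx} = -5, giving D = 7 > 0 with f_{tt} < 0, so the point is a local maximum.
f(-43/7, 33/7) = 95/7.

95/7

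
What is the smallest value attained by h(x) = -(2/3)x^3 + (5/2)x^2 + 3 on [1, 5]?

The derivative is -2x^2 + 5x, whose only zero in [1, 5] is x = 5/2.
Evaluating at the critical points and endpoints: h(1) = 29/6, h(5/2) = 197/24, h(5) = -107/6.
So the minimum is h(5) = -107/6.

-107/6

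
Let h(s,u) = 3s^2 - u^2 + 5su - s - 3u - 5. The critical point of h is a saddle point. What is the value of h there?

∂h/∂s = 6s + 5u - 1 = 0 and ∂h/∂u = 5s - 2u - 3 = 0, so (s, u) = (17/37, -13/37).
The Hessian has h_{ss} = 6, h_{uu} = -2, h_{su} = 5, giving D = -37 < 0, so the point is a saddle point.
h(17/37, -13/37) = -174/37.

-174/37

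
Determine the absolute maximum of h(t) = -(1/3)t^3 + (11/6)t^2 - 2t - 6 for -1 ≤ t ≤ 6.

Differentiating, h'(t) = -t^2 + (11/3)t - 2; which vanishes at t = 2/3 and t = 3.
Candidates: h(-1) = -11/6, h(2/3) = -536/81, h(3) = -9/2, h(6) = -24.
Hence the absolute maximum is -11/6 at t = -1.

-11/6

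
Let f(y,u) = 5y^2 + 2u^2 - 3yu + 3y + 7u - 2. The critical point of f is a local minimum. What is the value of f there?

-388/31

∂f/∂y = 10y - 3u + 3 = 0 and ∂f/∂u = -3y + 4u + 7 = 0, so (y, u) = (-33/31, -79/31).
The Hessian has f_{yy} = 10, f_{uu} = 4, f_{yu} = -3, giving D = 31 > 0 with f_{yy} > 0, so the point is a local minimum.
f(-33/31, -79/31) = -388/31.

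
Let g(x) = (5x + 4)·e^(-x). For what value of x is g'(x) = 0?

1/5

g'(x) = 5·e^(-x) + (5x + 4)·(-1)·e^(-x) = (-5x + 1)·e^(-x). Since e^(-x) > 0, the only critical point is x = 1/5.
g''(1/5) has the same sign as -5 < 0, so this is a local maximum.
g(1/5) = (5)·e^(-1/5) ≈ 4.0937.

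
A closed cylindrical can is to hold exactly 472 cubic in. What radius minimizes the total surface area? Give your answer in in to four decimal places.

4.2194

With radius r and height h, πr²h = 472 so h = 472/(πr²), and S(r) = 2πr² + 2πrh = 2πr² + 2·472/r.
S'(r) = 4πr − 2·472/r² = 0 ⇒ r³ = 472/(2π), so r ≈ 4.2194 and h = 2r ≈ 8.4389.
S''(r) = 4π + 4·472/r³ > 0, so this is the minimum; S ≈ 335.5902.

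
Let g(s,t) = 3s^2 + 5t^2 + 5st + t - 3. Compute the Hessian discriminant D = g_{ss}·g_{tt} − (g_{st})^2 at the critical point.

35

∂g/∂s = 6s + 5t = 0 and ∂g/∂t = 5s + 10t + 1 = 0, so (s, t) = (1/7, -6/35).
The Hessian has g_{ss} = 6, g_{tt} = 10, g_{st} = 5, giving D = 35 > 0 with g_{ss} > 0, so the point is a local minimum.
D = (6)·(10) − (5)^2 = 35.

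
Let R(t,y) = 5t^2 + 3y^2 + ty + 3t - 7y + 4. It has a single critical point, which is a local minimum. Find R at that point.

∂R/∂t = 10t + y + 3 = 0 and ∂R/∂y = t + 6y - 7 = 0, so (t, y) = (-25/59, 73/59).
The Hessian has R_{tt} = 10, R_{yy} = 6, R_{ty} = 1, giving D = 59 > 0 with R_{tt} > 0, so the point is a local minimum.
R(-25/59, 73/59) = -57/59.

-57/59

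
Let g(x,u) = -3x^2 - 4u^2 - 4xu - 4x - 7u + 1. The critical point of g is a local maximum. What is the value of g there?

∂g/∂x = -6x - 4u - 4 = 0 and ∂g/∂u = -4x - 8u - 7 = 0, so (x, u) = (-1/8, -13/16).
The Hessian has g_{xx} = -6, g_{uu} = -8, g_{xu} = -4, giving D = 32 > 0 with g_{xx} < 0, so the point is a local maximum.
g(-1/8, -13/16) = 131/32.

131/32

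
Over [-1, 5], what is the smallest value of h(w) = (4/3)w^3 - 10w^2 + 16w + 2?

h'(w) = 4w^2 - 20w + 16, which vanishes at w = 1 and w = 4.
Evaluating at the critical points and endpoints: h(-1) = -76/3; h(1) = 28/3; h(4) = -26/3; h(5) = -4/3.
The minimum over the interval is -76/3, attained at w = -1.

-76/3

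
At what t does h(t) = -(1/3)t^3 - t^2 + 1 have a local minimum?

h'(t) = -t^2 - 2t = 0 at t = -2, 0.
h''(t) = -2t - 2. h''(-2) = 2 > 0 ⇒ local minimum; h''(0) = -2 < 0 ⇒ local maximum.
So the local minimum value is h(-2) = -1/3.

-2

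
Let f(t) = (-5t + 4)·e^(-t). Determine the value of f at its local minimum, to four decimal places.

-0.8265

By the product rule, f'(t) = (5t - 9)·e^(-t). Since e^(-t) > 0, the only critical point is t = 9/5.
f''(9/5) has the same sign as 5 > 0, so this is a local minimum.
f(9/5) = (-5)·e^(-9/5) ≈ -0.8265.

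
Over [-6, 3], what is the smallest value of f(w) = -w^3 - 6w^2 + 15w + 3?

-97

The derivative is -3w^2 - 12w + 15, which vanishes at w = -5 and w = 1.
Candidates: f(-6) = -87; f(-5) = -97; f(1) = 11; f(3) = -33.
So the minimum is f(-5) = -97.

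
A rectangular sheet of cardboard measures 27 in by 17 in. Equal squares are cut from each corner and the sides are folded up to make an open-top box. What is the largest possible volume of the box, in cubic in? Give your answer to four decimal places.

With cut size x, the volume is V(x) = x(27 − 2x)(17 − 2x) for 0 < x < 8.5.
V'(x) = 12x^2 − 176x + 459. Setting V'(x) = 0 gives x ≈ 3.3928 (the root in (0, 8.5)).
V''(x) = 24x − 176 is negative there, so this is the maximum; V ≈ 700.5384.

700.5384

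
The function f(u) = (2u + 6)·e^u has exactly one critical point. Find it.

Differentiating with the product rule gives f'(u) = (2u + 8)·e^u. Since e^u > 0, the only critical point is u = -4.
f''(-4) has the same sign as 2 > 0, so this is a local minimum.
f(-4) = (-2)·e^(-4) ≈ -0.0366.

-4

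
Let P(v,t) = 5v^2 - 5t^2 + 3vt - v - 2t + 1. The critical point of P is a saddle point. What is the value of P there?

∂P/∂v = 10v + 3t - 1 = 0 and ∂P/∂t = 3v - 10t - 2 = 0, so (v, t) = (16/109, -17/109).
The Hessian has P_{vv} = 10, P_{tt} = -10, P_{vt} = 3, giving D = -109 < 0, so the point is a saddle point.
P(16/109, -17/109) = 118/109.

118/109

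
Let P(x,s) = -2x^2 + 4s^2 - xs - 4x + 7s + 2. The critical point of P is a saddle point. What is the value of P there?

4/33

∂P/∂x = -4x - s - 4 = 0 and ∂P/∂s = -x + 8s + 7 = 0, so (x, s) = (-25/33, -32/33).
The Hessian has P_{xx} = -4, P_{ss} = 8, P_{xs} = -1, giving D = -33 < 0, so the point is a saddle point.
P(-25/33, -32/33) = 4/33.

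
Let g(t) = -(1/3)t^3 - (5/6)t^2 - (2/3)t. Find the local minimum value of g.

1/6

Critical points: g'(t) = -t^2 - (5/3)t - 2/3 vanishes at t = -1, -2/3.
g''(t) = -2t - 5/3. g''(-1) = 1/3 > 0 ⇒ local minimum; g''(-2/3) = -1/3 < 0 ⇒ local maximum.
The local minimum is g(-1) = 1/6.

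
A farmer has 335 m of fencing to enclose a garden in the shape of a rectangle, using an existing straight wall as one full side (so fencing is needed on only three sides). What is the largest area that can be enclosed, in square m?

112225/8

Let the sides perpendicular to the wall have length x and the parallel side y, so 2x + y = 335 and the area is A = xy = x(335 − 2x).
A'(x) = 335 − 4x = 0 gives x = 335/4, and A''(x) = −4 < 0 confirms a maximum.
Then y = 335 − 2·335/4 = 335/2 and A = 112225/8.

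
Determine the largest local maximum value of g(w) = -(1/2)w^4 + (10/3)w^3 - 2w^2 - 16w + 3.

g'(w) = -2w^3 + 10w^2 - 4w - 16. Setting g'(w) = 0 gives w ∈ {-1, 2, 4}.
g''(w) = -6w^2 + 20w - 4. g''(-1) = -30 < 0 ⇒ local maximum; g''(2) = 12 > 0 ⇒ local minimum; g''(4) = -20 < 0 ⇒ local maximum.
The largest local maximum is g(-1) = 79/6.

79/6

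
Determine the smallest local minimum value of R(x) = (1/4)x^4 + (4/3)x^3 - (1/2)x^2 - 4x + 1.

R'(x) = x^3 + 4x^2 - x - 4. Setting R'(x) = 0 gives x ∈ {-4, -1, 1}.
Second-derivative test with R''(x) = 3x^2 + 8x - 1: R''(-4) = 15 > 0 ⇒ local minimum; R''(-1) = -6 < 0 ⇒ local maximum; R''(1) = 10 > 0 ⇒ local minimum.
So the smallest local minimum value is R(-4) = -37/3.

-37/3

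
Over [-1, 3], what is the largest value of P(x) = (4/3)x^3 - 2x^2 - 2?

The derivative is 4x^2 - 4x, which vanishes at x = 0 and x = 1.
Compare values at every candidate in [-1, 3]: P(-1) = -16/3; P(0) = -2; P(1) = -8/3; P(3) = 16.
The maximum over the interval is 16, attained at x = 3.

16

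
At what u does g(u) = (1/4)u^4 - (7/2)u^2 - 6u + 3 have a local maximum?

-1

Critical points: g'(u) = u^3 - 7u - 6 vanishes at u = -2, -1, 3.
Since g''(u) = 3u^2 - 7, we get g''(-2) = 5 > 0 ⇒ local minimum; g''(-1) = -4 < 0 ⇒ local maximum; g''(3) = 20 > 0 ⇒ local minimum.
Thus g has its local maximum at u = -1, with value 23/4.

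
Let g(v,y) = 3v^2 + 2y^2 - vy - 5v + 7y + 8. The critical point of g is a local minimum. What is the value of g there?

22/23

∂g/∂v = 6v - y - 5 = 0 and ∂g/∂y = -v + 4y + 7 = 0, so (v, y) = (13/23, -37/23).
The Hessian has g_{vv} = 6, g_{yy} = 4, g_{vy} = -1, giving D = 23 > 0 with g_{vv} > 0, so the point is a local minimum.
g(13/23, -37/23) = 22/23.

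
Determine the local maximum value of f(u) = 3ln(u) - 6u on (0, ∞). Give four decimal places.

f'(u) = 3/u − 6 = 0 gives u = 1/2.
f''(u) = -3/u², which is negative for u > 0, so this is a local maximum.
f(1/2) = 3·ln(1/2) - 3 ≈ -5.0794.

-5.0794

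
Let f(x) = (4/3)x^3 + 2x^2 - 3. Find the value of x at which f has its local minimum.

f'(x) = 4x^2 + 4x = 0 at x = -1, 0.
Second-derivative test with f''(x) = 8x + 4: f''(-1) = -4 < 0 ⇒ local maximum; f''(0) = 4 > 0 ⇒ local minimum.
So the local minimum value is f(0) = -3.

0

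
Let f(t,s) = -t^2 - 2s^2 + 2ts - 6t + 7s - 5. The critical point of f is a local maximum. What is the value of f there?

17/4

∂f/∂t = -2t + 2s - 6 = 0 and ∂f/∂s = 2t - 4s + 7 = 0, so (t, s) = (-5/2, 1/2).
The Hessian has f_{tt} = -2, f_{ss} = -4, f_{ts} = 2, giving D = 4 > 0 with f_{tt} < 0, so the point is a local maximum.
f(-5/2, 1/2) = 17/4.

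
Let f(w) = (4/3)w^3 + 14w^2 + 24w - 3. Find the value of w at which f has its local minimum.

-1

Critical points: f'(w) = 4w^2 + 28w + 24 vanishes at w = -6, -1.
Second-derivative test with f''(w) = 8w + 28: f''(-6) = -20 < 0 ⇒ local maximum; f''(-1) = 20 > 0 ⇒ local minimum.
So the local minimum value is f(-1) = -43/3.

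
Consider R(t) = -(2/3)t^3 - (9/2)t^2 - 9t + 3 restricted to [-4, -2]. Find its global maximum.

29/3

The derivative is -2t^2 - 9t - 9, whose only zero in [-4, -2] is t = -3.
Evaluating at the critical points and endpoints: R(-4) = 29/3; R(-3) = 15/2; R(-2) = 25/3.
Hence the absolute maximum is 29/3 at t = -4.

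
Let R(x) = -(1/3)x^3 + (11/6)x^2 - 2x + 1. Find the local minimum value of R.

Critical points: R'(x) = -x^2 + (11/3)x - 2 vanishes at x = 2/3, 3.
Since R''(x) = -2x + 11/3, we get R''(2/3) = 7/3 > 0 ⇒ local minimum; R''(3) = -7/3 < 0 ⇒ local maximum.
Thus R has its local minimum at x = 2/3, with value 31/81.

31/81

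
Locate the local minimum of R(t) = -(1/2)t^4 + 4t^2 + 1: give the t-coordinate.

0

R'(t) = -2t^3 + 8t = 0 at t = -2, 0, 2.
Since R''(t) = -6t^2 + 8, we get R''(-2) = -16 < 0 ⇒ local maximum; R''(0) = 8 > 0 ⇒ local minimum; R''(2) = -16 < 0 ⇒ local maximum.
So the local minimum value is R(0) = 1.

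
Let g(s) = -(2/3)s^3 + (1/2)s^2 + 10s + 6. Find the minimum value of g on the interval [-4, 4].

-20/3

g'(s) = -2s^2 + s + 10, which vanishes at s = -2 and s = 5/2.
Evaluating at the critical points and endpoints: g(-4) = 50/3,  g(-2) = -20/3,  g(5/2) = 569/24,  g(4) = 34/3.
So the minimum is g(-2) = -20/3.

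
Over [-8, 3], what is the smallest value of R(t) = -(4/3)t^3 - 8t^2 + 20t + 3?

-391/3

Differentiating, R'(t) = -4t^2 - 16t + 20; which vanishes at t = -5 and t = 1.
Compare values at every candidate in [-8, 3]: R(-8) = 41/3, R(-5) = -391/3, R(1) = 41/3, R(3) = -45.
So the minimum is R(-5) = -391/3.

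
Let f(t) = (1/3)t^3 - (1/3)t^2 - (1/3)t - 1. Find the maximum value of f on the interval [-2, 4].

41/3

The derivative is t^2 - (2/3)t - 1/3, which vanishes at t = -1/3 and t = 1.
Candidates: f(-2) = -13/3; f(-1/3) = -76/81; f(1) = -4/3; f(4) = 41/3.
Hence the absolute maximum is 41/3 at t = 4.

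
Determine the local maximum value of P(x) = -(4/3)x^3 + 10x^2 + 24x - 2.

214

Critical points: P'(x) = -4x^2 + 20x + 24 vanishes at x = -1, 6.
Since P''(x) = -8x + 20, we get P''(-1) = 28 > 0 ⇒ local minimum; P''(6) = -28 < 0 ⇒ local maximum.
Thus P has its local maximum at x = 6, with value 214.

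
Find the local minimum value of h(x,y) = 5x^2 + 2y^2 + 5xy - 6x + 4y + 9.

-137/15

∂h/∂x = 10x + 5y - 6 = 0 and ∂h/∂y = 5x + 4y + 4 = 0, so (x, y) = (44/15, -14/3).
The Hessian has h_{xx} = 10, h_{yy} = 4, h_{xy} = 5, giving D = 15 > 0 with h_{xx} > 0, so the point is a local minimum.
h(44/15, -14/3) = -137/15.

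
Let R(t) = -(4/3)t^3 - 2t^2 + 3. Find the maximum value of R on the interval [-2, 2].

The derivative is -4t^2 - 4t, which vanishes at t = -1 and t = 0.
Evaluating at the critical points and endpoints: R(-2) = 17/3,  R(-1) = 7/3,  R(0) = 3,  R(2) = -47/3.
So the maximum is R(-2) = 17/3.

17/3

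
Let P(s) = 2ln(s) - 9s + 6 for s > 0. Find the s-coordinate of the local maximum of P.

P'(s) = 2/s − 9 = 0 gives s = 2/9.
P''(s) = -2/s², which is negative for s > 0, so this is a local maximum.
P(2/9) = 2·ln(2/9) - 2 + 6 ≈ 0.9918.

2/9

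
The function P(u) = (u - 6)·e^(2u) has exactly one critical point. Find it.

11/2

Differentiating with the product rule gives P'(u) = (2u - 11)·e^(2u). Since e^(2u) > 0, the only critical point is u = 11/2.
P''(11/2) has the same sign as 2 > 0, so this is a local minimum.
P(11/2) = (-1/2)·e^(11) ≈ -29937.0709.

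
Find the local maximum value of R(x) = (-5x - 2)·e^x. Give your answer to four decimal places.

1.2330

Differentiating with the product rule gives R'(x) = (-5x - 7)·e^x. Since e^x > 0, the only critical point is x = -7/5.
R''(-7/5) has the same sign as -5 < 0, so this is a local maximum.
R(-7/5) = (5)·e^(-7/5) ≈ 1.2330.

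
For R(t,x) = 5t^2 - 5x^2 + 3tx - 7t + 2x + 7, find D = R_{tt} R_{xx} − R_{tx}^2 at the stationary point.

-109

∂R/∂t = 10t + 3x - 7 = 0 and ∂R/∂x = 3t - 10x + 2 = 0, so (t, x) = (64/109, 41/109).
The Hessian has R_{tt} = 10, R_{xx} = -10, R_{tx} = 3, giving D = -109 < 0, so the point is a saddle point.
D = (10)·(-10) − (3)^2 = -109.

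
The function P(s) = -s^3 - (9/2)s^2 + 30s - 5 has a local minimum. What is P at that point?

-285/2

P'(s) = -3s^2 - 9s + 30. Setting P'(s) = 0 gives s ∈ {-5, 2}.
Since P''(s) = -6s - 9, we get P''(-5) = 21 > 0 ⇒ local minimum; P''(2) = -21 < 0 ⇒ local maximum.
Thus P has its local minimum at s = -5, with value -285/2.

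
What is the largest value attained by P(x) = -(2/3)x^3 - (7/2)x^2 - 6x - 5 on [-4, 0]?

17/3

Differentiating, P'(x) = -2x^2 - 7x - 6; which vanishes at x = -2 and x = -3/2.
Candidates: P(-4) = 17/3, P(-2) = -5/3, P(-3/2) = -13/8, P(0) = -5.
The maximum over the interval is 17/3, attained at x = -4.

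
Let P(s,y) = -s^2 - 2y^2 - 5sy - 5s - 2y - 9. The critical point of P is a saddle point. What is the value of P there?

-157/17

∂P/∂s = -2s - 5y - 5 = 0 and ∂P/∂y = -5s - 4y - 2 = 0, so (s, y) = (10/17, -21/17).
The Hessian has P_{ss} = -2, P_{yy} = -4, P_{sy} = -5, giving D = -17 < 0, so the point is a saddle point.
P(10/17, -21/17) = -157/17.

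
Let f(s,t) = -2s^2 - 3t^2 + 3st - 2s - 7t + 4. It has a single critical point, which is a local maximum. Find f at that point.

212/15

∂f/∂s = -4s + 3t - 2 = 0 and ∂f/∂t = 3s - 6t - 7 = 0, so (s, t) = (-11/5, -34/15).
The Hessian has f_{ss} = -4, f_{tt} = -6, f_{st} = 3, giving D = 15 > 0 with f_{ss} < 0, so the point is a local maximum.
f(-11/5, -34/15) = 212/15.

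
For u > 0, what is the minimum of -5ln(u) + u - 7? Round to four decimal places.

-10.0472

R'(u) = -5/u + 1 = 0 gives u = 5.
R''(u) = 5/u², which is positive for u > 0, so this is a local minimum.
R(5) = -5·ln(5) + 5 - 7 ≈ -10.0472.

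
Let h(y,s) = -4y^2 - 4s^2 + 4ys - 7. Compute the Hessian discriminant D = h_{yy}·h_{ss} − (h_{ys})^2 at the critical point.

∂h/∂y = -8y + 4s = 0 and ∂h/∂s = 4y - 8s = 0, so (y, s) = (0, 0).
The Hessian has h_{yy} = -8, h_{ss} = -8, h_{ys} = 4, giving D = 48 > 0 with h_{yy} < 0, so the point is a local maximum.
D = (-8)·(-8) − (4)^2 = 48.

48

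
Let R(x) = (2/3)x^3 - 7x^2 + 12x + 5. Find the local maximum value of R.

R'(x) = 2x^2 - 14x + 12. Setting R'(x) = 0 gives x ∈ {1, 6}.
Second-derivative test with R''(x) = 4x - 14: R''(1) = -10 < 0 ⇒ local maximum; R''(6) = 10 > 0 ⇒ local minimum.
So the local maximum value is R(1) = 32/3.

32/3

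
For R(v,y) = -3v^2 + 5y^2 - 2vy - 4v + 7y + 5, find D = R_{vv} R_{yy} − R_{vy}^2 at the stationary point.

∂R/∂v = -6v - 2y - 4 = 0 and ∂R/∂y = -2v + 10y + 7 = 0, so (v, y) = (-13/32, -25/32).
The Hessian has R_{vv} = -6, R_{yy} = 10, R_{vy} = -2, giving D = -64 < 0, so the point is a saddle point.
D = (-6)·(10) − (-2)^2 = -64.

-64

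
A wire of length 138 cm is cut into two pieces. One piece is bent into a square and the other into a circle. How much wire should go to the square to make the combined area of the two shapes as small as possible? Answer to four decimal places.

77.2937

Let x be the length used for the square. Square side x/4; circle radius (138−x)/(2π).
A(x) = (x/4)² + π·((138−x)/(2π))² = x²/16 + (138−x)²/(4π) for 0 ≤ x ≤ 138. A'(x) = x/8 − (138−x)/(2π) = 0 gives x = 4·138/(π+4) ≈ 77.2937.
A'' = 1/8 + 1/(2π) > 0, so this gives the minimum combined area; x ≈ 77.2937 cm to the square.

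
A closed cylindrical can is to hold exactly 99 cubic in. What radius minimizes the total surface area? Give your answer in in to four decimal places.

With radius r and height h, πr²h = 99 so h = 99/(πr²), and S(r) = 2πr² + 2πrh = 2πr² + 2·99/r.
S'(r) = 4πr − 2·99/r² = 0 ⇒ r³ = 99/(2π), so r ≈ 2.5070 and h = 2r ≈ 5.0140.
S''(r) = 4π + 4·99/r³ > 0, so this is the minimum; S ≈ 118.4690.

2.5070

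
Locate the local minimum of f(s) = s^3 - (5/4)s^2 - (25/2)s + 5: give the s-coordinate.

5/2

Critical points: f'(s) = 3s^2 - (5/2)s - 25/2 vanishes at s = -5/3, 5/2.
Since f''(s) = 6s - 5/2, we get f''(-5/3) = -25/2 < 0 ⇒ local maximum; f''(5/2) = 25/2 > 0 ⇒ local minimum.
Thus f has its local minimum at s = 5/2, with value -295/16.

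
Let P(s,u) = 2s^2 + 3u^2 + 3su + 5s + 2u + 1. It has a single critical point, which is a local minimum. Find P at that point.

∂P/∂s = 4s + 3u + 5 = 0 and ∂P/∂u = 3s + 6u + 2 = 0, so (s, u) = (-8/5, 7/15).
The Hessian has P_{ss} = 4, P_{uu} = 6, P_{su} = 3, giving D = 15 > 0 with P_{ss} > 0, so the point is a local minimum.
P(-8/5, 7/15) = -38/15.

-38/15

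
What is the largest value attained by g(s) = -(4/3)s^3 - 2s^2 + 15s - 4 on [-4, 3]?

19/2

The derivative is -4s^2 - 4s + 15, which vanishes at s = -5/2 and s = 3/2.
Candidates: g(-4) = -32/3; g(-5/2) = -199/6; g(3/2) = 19/2; g(3) = -13.
Hence the absolute maximum is 19/2 at s = 3/2.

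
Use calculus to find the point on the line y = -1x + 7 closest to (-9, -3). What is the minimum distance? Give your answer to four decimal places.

13.4350

Minimize D(x)^2 = (x + 9)^2 + (-x + 10)^2.
d/dx[D^2] = 2(x + 9) + 2·(-1)·(-x + 10) = 0 ⇒ x = 1/2.
Then y = 13/2 and the distance is √(361/2) ≈ 13.4350.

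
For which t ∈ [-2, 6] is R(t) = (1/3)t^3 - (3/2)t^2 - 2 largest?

R'(t) = t^2 - 3t, which vanishes at t = 0 and t = 3.
Compare values at every candidate in [-2, 6]: R(-2) = -32/3; R(0) = -2; R(3) = -13/2; R(6) = 16.
The maximum over the interval is 16, attained at t = 6.

6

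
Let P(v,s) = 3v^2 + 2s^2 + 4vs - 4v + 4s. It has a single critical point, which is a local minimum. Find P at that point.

-18

∂P/∂v = 6v + 4s - 4 = 0 and ∂P/∂s = 4v + 4s + 4 = 0, so (v, s) = (4, -5).
The Hessian has P_{vv} = 6, P_{ss} = 4, P_{vs} = 4, giving D = 8 > 0 with P_{vv} > 0, so the point is a local minimum.
P(4, -5) = -18.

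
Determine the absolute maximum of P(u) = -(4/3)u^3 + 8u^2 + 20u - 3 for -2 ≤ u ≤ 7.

Differentiating, P'(u) = -4u^2 + 16u + 20; which vanishes at u = -1 and u = 5.
Candidates: P(-2) = -1/3, P(-1) = -41/3, P(5) = 391/3, P(7) = 215/3.
So the maximum is P(5) = 391/3.

391/3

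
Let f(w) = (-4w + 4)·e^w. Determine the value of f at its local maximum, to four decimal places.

4.0000

By the product rule, f'(w) = (-4w)·e^w. Since e^w > 0, the only critical point is w = 0.
f''(0) has the same sign as -4 < 0, so this is a local maximum.
f(0) = (4)·e^(0) ≈ 4.0000.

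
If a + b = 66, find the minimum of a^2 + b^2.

2178

With a + b = 66, a^2 + b^2 = a^2 + (66 − a)^2.
The derivative 2a − 2(66 − a) = 4a − 132 vanishes at a = 33; second derivative 4 > 0, a minimum.
The minimum is 2·(33)^2 = 2178.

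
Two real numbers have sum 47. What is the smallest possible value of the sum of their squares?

2209/2

With a + b = 47, a^2 + b^2 = a^2 + (47 − a)^2.
The derivative 2a − 2(47 − a) = 4a − 94 vanishes at a = 47/2; second derivative 4 > 0, a minimum.
The minimum is 2·(47/2)^2 = 2209/2.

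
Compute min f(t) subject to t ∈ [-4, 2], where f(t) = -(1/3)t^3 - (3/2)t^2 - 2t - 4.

Differentiating, f'(t) = -t^2 - 3t - 2; which vanishes at t = -2 and t = -1.
Candidates: f(-4) = 4/3; f(-2) = -10/3; f(-1) = -19/6; f(2) = -50/3.
So the minimum is f(2) = -50/3.

-50/3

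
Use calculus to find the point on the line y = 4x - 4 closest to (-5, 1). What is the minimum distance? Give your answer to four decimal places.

Minimize D(x)^2 = (x + 5)^2 + (4x - 5)^2.
d/dx[D^2] = 2(x + 5) + 2·4·(4x - 5) = 0 ⇒ x = 15/17.
Then y = -8/17 and the distance is √(625/17) ≈ 6.0634.

6.0634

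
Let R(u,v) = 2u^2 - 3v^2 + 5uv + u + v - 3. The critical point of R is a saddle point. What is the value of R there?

∂R/∂u = 4u + 5v + 1 = 0 and ∂R/∂v = 5u - 6v + 1 = 0, so (u, v) = (-11/49, -1/49).
The Hessian has R_{uu} = 4, R_{vv} = -6, R_{uv} = 5, giving D = -49 < 0, so the point is a saddle point.
R(-11/49, -1/49) = -153/49.

-153/49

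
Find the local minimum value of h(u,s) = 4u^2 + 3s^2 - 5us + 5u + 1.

∂h/∂u = 8u - 5s + 5 = 0 and ∂h/∂s = -5u + 6s = 0, so (u, s) = (-30/23, -25/23).
The Hessian has h_{uu} = 8, h_{ss} = 6, h_{us} = -5, giving D = 23 > 0 with h_{uu} > 0, so the point is a local minimum.
h(-30/23, -25/23) = -52/23.

-52/23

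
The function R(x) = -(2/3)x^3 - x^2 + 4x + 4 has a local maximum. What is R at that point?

R'(x) = -2x^2 - 2x + 4 = 0 at x = -2, 1.
R''(x) = -4x - 2. R''(-2) = 6 > 0 ⇒ local minimum; R''(1) = -6 < 0 ⇒ local maximum.
Thus R has its local maximum at x = 1, with value 19/3.

19/3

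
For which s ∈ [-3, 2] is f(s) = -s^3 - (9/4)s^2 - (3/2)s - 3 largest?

The derivative is -3s^2 - (9/2)s - 3/2, which vanishes at s = -1 and s = -1/2.
Evaluating at the critical points and endpoints: f(-3) = 33/4; f(-1) = -11/4; f(-1/2) = -43/16; f(2) = -23.
The maximum over the interval is 33/4, attained at s = -3.

-3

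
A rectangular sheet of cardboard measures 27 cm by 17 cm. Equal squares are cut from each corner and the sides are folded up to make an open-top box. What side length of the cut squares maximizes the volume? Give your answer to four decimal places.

With cut size x, the volume is V(x) = x(27 − 2x)(17 − 2x) for 0 < x < 8.5.
V'(x) = 12x^2 − 176x + 459. Setting V'(x) = 0 gives x ≈ 3.3928 (the root in (0, 8.5)).
V''(x) = 24x − 176 is negative there, so this is the maximum; V ≈ 700.5384.

3.3928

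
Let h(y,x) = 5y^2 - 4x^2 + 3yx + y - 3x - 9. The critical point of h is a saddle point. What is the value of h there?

-751/89

∂h/∂y = 10y + 3x + 1 = 0 and ∂h/∂x = 3y - 8x - 3 = 0, so (y, x) = (1/89, -33/89).
The Hessian has h_{yy} = 10, h_{xx} = -8, h_{yx} = 3, giving D = -89 < 0, so the point is a saddle point.
h(1/89, -33/89) = -751/89.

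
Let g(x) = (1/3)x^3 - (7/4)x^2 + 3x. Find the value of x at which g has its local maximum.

3/2

g'(x) = x^2 - (7/2)x + 3 = 0 at x = 3/2, 2.
Second-derivative test with g''(x) = 2x - 7/2: g''(3/2) = -1/2 < 0 ⇒ local maximum; g''(2) = 1/2 > 0 ⇒ local minimum.
Thus g has its local maximum at x = 3/2, with value 27/16.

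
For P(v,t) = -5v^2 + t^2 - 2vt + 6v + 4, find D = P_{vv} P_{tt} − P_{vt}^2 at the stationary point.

-24

∂P/∂v = -10v - 2t + 6 = 0 and ∂P/∂t = -2v + 2t = 0, so (v, t) = (1/2, 1/2).
The Hessian has P_{vv} = -10, P_{tt} = 2, P_{vt} = -2, giving D = -24 < 0, so the point is a saddle point.
D = (-10)·(2) − (-2)^2 = -24.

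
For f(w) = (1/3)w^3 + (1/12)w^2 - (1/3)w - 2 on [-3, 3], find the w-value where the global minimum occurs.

Differentiating, f'(w) = w^2 + (1/6)w - 1/3; which vanishes at w = -2/3 and w = 1/2.
Candidates: f(-3) = -37/4,  f(-2/3) = -149/81,  f(1/2) = -101/48,  f(3) = 27/4.
So the minimum is f(-3) = -37/4.

-3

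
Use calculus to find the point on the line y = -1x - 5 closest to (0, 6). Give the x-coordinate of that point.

Minimize D(x)^2 = (x + 0)^2 + (-x - 11)^2.
d/dx[D^2] = 2(x + 0) + 2·(-1)·(-x - 11) = 0 ⇒ x = -11/2.
Then y = 1/2 and the distance is √(121/2) ≈ 7.7782.

-11/2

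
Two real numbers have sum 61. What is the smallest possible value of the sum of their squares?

3721/2

With a + b = 61, a^2 + b^2 = a^2 + (61 − a)^2.
The derivative 2a − 2(61 − a) = 4a − 122 vanishes at a = 61/2; second derivative 4 > 0, a minimum.
The minimum is 2·(61/2)^2 = 3721/2.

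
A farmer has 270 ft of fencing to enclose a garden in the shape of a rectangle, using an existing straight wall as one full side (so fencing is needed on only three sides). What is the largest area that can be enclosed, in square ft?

18225/2

Let the sides perpendicular to the wall have length x and the parallel side y, so 2x + y = 270 and the area is A = xy = x(270 − 2x).
A'(x) = 270 − 4x = 0 gives x = 135/2, and A''(x) = −4 < 0 confirms a maximum.
Then y = 270 − 2·135/2 = 135 and A = 18225/2.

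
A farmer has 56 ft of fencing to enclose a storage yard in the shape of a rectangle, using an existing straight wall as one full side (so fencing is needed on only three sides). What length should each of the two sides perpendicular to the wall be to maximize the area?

14

Let the sides perpendicular to the wall have length x and the parallel side y, so 2x + y = 56 and the area is A = xy = x(56 − 2x).
A'(x) = 56 − 4x = 0 gives x = 14, and A''(x) = −4 < 0 confirms a maximum.
Then y = 56 − 2·14 = 28 and A = 392.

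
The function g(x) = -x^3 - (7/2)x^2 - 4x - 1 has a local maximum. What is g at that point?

g'(x) = -3x^2 - 7x - 4. Setting g'(x) = 0 gives x ∈ {-4/3, -1}.
Second-derivative test with g''(x) = -6x - 7: g''(-4/3) = 1 > 0 ⇒ local minimum; g''(-1) = -1 < 0 ⇒ local maximum.
The local maximum is g(-1) = 1/2.

1/2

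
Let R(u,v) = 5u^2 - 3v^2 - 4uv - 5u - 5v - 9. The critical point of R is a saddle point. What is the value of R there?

-267/38

∂R/∂u = 10u - 4v - 5 = 0 and ∂R/∂v = -4u - 6v - 5 = 0, so (u, v) = (5/38, -35/38).
The Hessian has R_{uu} = 10, R_{vv} = -6, R_{uv} = -4, giving D = -76 < 0, so the point is a saddle point.
R(5/38, -35/38) = -267/38.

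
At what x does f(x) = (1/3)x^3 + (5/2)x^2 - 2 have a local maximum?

f'(x) = x^2 + 5x = 0 at x = -5, 0.
Second-derivative test with f''(x) = 2x + 5: f''(-5) = -5 < 0 ⇒ local maximum; f''(0) = 5 > 0 ⇒ local minimum.
Thus f has its local maximum at x = -5, with value 113/6.

-5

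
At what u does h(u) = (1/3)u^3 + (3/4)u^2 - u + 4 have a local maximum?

-2

Critical points: h'(u) = u^2 + (3/2)u - 1 vanishes at u = -2, 1/2.
h''(u) = 2u + 3/2. h''(-2) = -5/2 < 0 ⇒ local maximum; h''(1/2) = 5/2 > 0 ⇒ local minimum.
The local maximum is h(-2) = 19/3.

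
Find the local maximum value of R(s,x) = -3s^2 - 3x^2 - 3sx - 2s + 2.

∂R/∂s = -6s - 3x - 2 = 0 and ∂R/∂x = -3s - 6x = 0, so (s, x) = (-4/9, 2/9).
The Hessian has R_{ss} = -6, R_{xx} = -6, R_{sx} = -3, giving D = 27 > 0 with R_{ss} < 0, so the point is a local maximum.
R(-4/9, 2/9) = 22/9.

22/9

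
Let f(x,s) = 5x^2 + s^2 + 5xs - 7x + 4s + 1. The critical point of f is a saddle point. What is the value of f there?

274/5

∂f/∂x = 10x + 5s - 7 = 0 and ∂f/∂s = 5x + 2s + 4 = 0, so (x, s) = (-34/5, 15).
The Hessian has f_{xx} = 10, f_{ss} = 2, f_{xs} = 5, giving D = -5 < 0, so the point is a saddle point.
f(-34/5, 15) = 274/5.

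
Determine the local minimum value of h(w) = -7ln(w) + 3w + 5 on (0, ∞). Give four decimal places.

6.0689

h'(w) = -7/w + 3 = 0 gives w = 7/3.
h''(w) = 7/w², which is positive for w > 0, so this is a local minimum.
h(7/3) = -7·ln(7/3) + 7 + 5 ≈ 6.0689.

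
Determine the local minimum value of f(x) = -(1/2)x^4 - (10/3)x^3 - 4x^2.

f'(x) = -2x^3 - 10x^2 - 8x. Setting f'(x) = 0 gives x ∈ {-4, -1, 0}.
Since f''(x) = -6x^2 - 20x - 8, we get f''(-4) = -24 < 0 ⇒ local maximum; f''(-1) = 6 > 0 ⇒ local minimum; f''(0) = -8 < 0 ⇒ local maximum.
So the local minimum value is f(-1) = -7/6.

-7/6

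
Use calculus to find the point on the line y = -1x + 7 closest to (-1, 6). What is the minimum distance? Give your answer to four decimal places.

Minimize D(x)^2 = (x + 1)^2 + (-x + 1)^2.
d/dx[D^2] = 2(x + 1) + 2·(-1)·(-x + 1) = 0 ⇒ x = 0.
Then y = 7 and the distance is √(2) ≈ 1.4142.

1.4142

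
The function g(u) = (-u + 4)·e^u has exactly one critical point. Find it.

By the product rule, g'(u) = (-u + 3)·e^u. Since e^u > 0, the only critical point is u = 3.
g''(3) has the same sign as -1 < 0, so this is a local maximum.
g(3) = (1)·e^(3) ≈ 20.0855.

3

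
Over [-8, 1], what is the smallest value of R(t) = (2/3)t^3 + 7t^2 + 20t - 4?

-172/3

Differentiating, R'(t) = 2t^2 + 14t + 20; which vanishes at t = -5 and t = -2.
Compare values at every candidate in [-8, 1]: R(-8) = -172/3, R(-5) = -37/3, R(-2) = -64/3, R(1) = 71/3.
So the minimum is R(-8) = -172/3.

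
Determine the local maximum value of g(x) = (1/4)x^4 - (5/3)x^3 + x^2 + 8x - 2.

g'(x) = x^3 - 5x^2 + 2x + 8 = 0 at x = -1, 2, 4.
Since g''(x) = 3x^2 - 10x + 2, we get g''(-1) = 15 > 0 ⇒ local minimum; g''(2) = -6 < 0 ⇒ local maximum; g''(4) = 10 > 0 ⇒ local minimum.
So the local maximum value is g(2) = 26/3.

26/3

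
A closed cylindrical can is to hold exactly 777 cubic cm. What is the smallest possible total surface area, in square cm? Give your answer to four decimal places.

467.8736

With radius r and height h, πr²h = 777 so h = 777/(πr²), and S(r) = 2πr² + 2πrh = 2πr² + 2·777/r.
S'(r) = 4πr − 2·777/r² = 0 ⇒ r³ = 777/(2π), so r ≈ 4.9821 and h = 2r ≈ 9.9642.
S''(r) = 4π + 4·777/r³ > 0, so this is the minimum; S ≈ 467.8736.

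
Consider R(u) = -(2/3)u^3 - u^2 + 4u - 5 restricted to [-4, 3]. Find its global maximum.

Differentiating, R'(u) = -2u^2 - 2u + 4; which vanishes at u = -2 and u = 1.
Evaluating at the critical points and endpoints: R(-4) = 17/3; R(-2) = -35/3; R(1) = -8/3; R(3) = -20.
So the maximum is R(-4) = 17/3.

17/3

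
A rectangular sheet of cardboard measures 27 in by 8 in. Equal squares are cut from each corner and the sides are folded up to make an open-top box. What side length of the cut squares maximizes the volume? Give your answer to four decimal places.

With cut size x, the volume is V(x) = x(27 − 2x)(8 − 2x) for 0 < x < 4.
V'(x) = 12x^2 − 140x + 216. Setting V'(x) = 0 gives x ≈ 1.8299 (the root in (0, 4)).
V''(x) = 24x − 140 is negative there, so this is the maximum; V ≈ 185.3709.

1.8299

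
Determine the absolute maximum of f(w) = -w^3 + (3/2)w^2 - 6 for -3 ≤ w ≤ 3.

f'(w) = -3w^2 + 3w, which vanishes at w = 0 and w = 1.
Candidates: f(-3) = 69/2; f(0) = -6; f(1) = -11/2; f(3) = -39/2.
The maximum over the interval is 69/2, attained at w = -3.

69/2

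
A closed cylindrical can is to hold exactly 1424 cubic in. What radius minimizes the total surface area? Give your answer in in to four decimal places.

With radius r and height h, πr²h = 1424 so h = 1424/(πr²), and S(r) = 2πr² + 2πrh = 2πr² + 2·1424/r.
S'(r) = 4πr − 2·1424/r² = 0 ⇒ r³ = 1424/(2π), so r ≈ 6.0969 and h = 2r ≈ 12.1938.
S''(r) = 4π + 4·1424/r³ > 0, so this is the minimum; S ≈ 700.6824.

6.0969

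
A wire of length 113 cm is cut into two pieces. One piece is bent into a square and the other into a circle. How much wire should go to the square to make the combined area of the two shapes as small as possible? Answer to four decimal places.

63.2912

Let x be the length used for the square. Square side x/4; circle radius (113−x)/(2π).
A(x) = (x/4)² + π·((113−x)/(2π))² = x²/16 + (113−x)²/(4π) for 0 ≤ x ≤ 113. A'(x) = x/8 − (113−x)/(2π) = 0 gives x = 4·113/(π+4) ≈ 63.2912.
A'' = 1/8 + 1/(2π) > 0, so this gives the minimum combined area; x ≈ 63.2912 cm to the square.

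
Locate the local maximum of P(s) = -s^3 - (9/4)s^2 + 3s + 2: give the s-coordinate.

1/2

Critical points: P'(s) = -3s^2 - (9/2)s + 3 vanishes at s = -2, 1/2.
Since P''(s) = -6s - 9/2, we get P''(-2) = 15/2 > 0 ⇒ local minimum; P''(1/2) = -15/2 < 0 ⇒ local maximum.
Thus P has its local maximum at s = 1/2, with value 45/16.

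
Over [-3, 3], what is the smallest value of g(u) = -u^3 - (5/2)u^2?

-99/2

g'(u) = -3u^2 - 5u, which vanishes at u = -5/3 and u = 0.
Candidates: g(-3) = 9/2, g(-5/3) = -125/54, g(0) = 0, g(3) = -99/2.
Hence the absolute minimum is -99/2 at u = 3.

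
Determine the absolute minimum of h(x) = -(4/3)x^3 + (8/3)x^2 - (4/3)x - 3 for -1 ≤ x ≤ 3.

-19

Differentiating, h'(x) = -4x^2 + (16/3)x - 4/3; which vanishes at x = 1/3 and x = 1.
Evaluating at the critical points and endpoints: h(-1) = 7/3,  h(1/3) = -259/81,  h(1) = -3,  h(3) = -19.
Hence the absolute minimum is -19 at x = 3.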